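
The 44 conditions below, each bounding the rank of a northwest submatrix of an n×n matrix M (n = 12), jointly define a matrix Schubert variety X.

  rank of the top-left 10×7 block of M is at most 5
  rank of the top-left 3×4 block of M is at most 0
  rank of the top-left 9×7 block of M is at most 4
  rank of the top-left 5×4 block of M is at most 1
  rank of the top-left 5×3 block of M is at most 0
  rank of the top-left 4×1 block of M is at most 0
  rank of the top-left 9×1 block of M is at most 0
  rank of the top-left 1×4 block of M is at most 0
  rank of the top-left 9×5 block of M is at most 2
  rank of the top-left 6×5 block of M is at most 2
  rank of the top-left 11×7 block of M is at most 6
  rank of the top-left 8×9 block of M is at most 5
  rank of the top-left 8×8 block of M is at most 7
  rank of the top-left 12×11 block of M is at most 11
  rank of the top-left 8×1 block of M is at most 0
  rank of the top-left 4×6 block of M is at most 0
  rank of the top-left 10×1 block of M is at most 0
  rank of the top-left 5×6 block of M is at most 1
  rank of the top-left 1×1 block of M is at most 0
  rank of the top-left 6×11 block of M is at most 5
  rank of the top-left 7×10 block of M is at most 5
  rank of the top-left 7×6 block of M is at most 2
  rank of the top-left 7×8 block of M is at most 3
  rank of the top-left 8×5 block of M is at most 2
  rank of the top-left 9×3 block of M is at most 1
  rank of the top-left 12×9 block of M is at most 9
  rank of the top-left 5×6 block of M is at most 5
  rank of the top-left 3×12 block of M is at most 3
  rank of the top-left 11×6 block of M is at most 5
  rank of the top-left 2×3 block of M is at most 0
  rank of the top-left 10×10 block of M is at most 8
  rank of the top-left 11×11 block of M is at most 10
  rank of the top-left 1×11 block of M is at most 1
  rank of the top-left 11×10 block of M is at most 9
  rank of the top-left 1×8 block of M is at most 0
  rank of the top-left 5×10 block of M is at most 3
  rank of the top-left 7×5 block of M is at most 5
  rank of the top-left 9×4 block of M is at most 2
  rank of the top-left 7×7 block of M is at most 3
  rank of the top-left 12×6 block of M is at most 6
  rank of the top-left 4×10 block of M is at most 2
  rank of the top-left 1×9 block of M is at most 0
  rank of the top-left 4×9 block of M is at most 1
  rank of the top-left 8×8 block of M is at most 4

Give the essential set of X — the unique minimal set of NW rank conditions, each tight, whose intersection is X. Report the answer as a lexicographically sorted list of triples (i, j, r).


Propagating the 44 rank bounds to every northwest block:

  i=1: 0, 0, 0, 0, 0, 0, 0, 0, 0, 1, 1, 1
  i=2: 0, 0, 0, 0, 0, 0, 1, 1, 1, 2, 2, 2
  i=3: 0, 0, 0, 0, 0, 0, 1, 1, 1, 2, 3, 3
  i=4: 0, 0, 0, 0, 0, 0, 1, 1, 1, 2, 3, 4
  i=5: 0, 0, 0, 1, 1, 1, 2, 2, 2, 3, 4, 5
  i=6: 0, 1, 1, 2, 2, 2, 3, 3, 3, 4, 5, 6
  i=7: 0, 1, 1, 2, 2, 2, 3, 3, 4, 5, 6, 7
  i=8: 0, 1, 1, 2, 2, 3, 4, 4, 5, 6, 7, 8
  i=9: 0, 1, 1, 2, 2, 3, 4, 5, 6, 7, 8, 9
  i=10: 0, 1, 2, 3, 3, 4, 5, 6, 7, 8, 9, 10
  i=11: 1, 2, 3, 4, 4, 5, 6, 7, 8, 9, 10, 11
  i=12: 1, 2, 3, 4, 5, 6, 7, 8, 9, 10, 11, 12

the unique w with this rank table is (10, 7, 11, 12, 4, 2, 9, 6, 8, 3, 1, 5).

Fulton essential set (9 of the 47 Rothe cells):

[(1, 9, 0), (4, 6, 0), (4, 9, 1), (5, 3, 0), (7, 6, 2), (7, 8, 3), (9, 3, 1), (9, 5, 2), (10, 1, 0)]


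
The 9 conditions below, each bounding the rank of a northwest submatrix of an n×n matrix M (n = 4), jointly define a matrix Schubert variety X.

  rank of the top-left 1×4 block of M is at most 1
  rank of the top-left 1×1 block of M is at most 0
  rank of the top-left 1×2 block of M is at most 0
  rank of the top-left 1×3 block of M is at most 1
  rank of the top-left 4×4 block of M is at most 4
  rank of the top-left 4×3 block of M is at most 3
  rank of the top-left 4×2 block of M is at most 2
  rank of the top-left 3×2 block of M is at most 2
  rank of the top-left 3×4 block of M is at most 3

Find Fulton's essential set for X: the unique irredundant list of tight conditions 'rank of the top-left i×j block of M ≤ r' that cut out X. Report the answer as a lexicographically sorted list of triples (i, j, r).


Reconstructing r_w from the 9 given conditions:

  0  0  1  1
  1  1  2  2
  1  2  3  3
  1  2  3  4

hence w(1..4) = (3, 1, 2, 4).

Rothe diagram D(w) (2 cells), 1 SE-corner (essential condition):

[(1, 2, 0)]


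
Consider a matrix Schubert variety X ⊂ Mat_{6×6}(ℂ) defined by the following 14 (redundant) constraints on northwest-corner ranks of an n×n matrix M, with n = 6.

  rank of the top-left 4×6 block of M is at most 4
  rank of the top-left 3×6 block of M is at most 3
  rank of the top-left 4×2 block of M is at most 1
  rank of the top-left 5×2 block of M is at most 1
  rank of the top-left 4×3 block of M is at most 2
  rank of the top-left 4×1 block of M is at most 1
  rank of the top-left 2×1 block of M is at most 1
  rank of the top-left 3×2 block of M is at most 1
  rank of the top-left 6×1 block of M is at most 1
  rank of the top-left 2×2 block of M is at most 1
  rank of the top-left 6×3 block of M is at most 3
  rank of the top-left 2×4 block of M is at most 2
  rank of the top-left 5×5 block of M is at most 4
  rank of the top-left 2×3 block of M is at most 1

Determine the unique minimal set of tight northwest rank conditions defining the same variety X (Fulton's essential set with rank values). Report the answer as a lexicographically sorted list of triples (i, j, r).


Propagating the 14 rank bounds to every northwest block:

  i=1: 1  1  1  1  1  1
  i=2: 1  1  1  2  2  2
  i=3: 1  1  2  3  3  3
  i=4: 1  1  2  3  4  4
  i=5: 1  1  2  3  4  5
  i=6: 1  2  3  4  5  6

second differences of R give the permutation w = (1, 4, 3, 5, 6, 2).

2 SE-corners of the 5-cell Rothe diagram give Ess(w):

[(2, 3, 1), (5, 2, 1)]


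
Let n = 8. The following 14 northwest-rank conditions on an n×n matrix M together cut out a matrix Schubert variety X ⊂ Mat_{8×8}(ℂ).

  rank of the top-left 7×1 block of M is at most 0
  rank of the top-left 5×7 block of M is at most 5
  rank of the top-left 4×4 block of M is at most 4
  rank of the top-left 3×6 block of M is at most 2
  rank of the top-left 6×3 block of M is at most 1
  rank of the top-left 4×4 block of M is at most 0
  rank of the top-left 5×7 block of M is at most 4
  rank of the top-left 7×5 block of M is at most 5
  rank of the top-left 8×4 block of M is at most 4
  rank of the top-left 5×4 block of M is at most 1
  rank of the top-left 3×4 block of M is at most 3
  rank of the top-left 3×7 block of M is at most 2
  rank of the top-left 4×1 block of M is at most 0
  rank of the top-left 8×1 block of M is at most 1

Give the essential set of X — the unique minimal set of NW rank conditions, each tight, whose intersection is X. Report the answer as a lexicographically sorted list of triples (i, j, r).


Rank table r_w(8×8) implied by the 14 constraints:

  R[1]: 0 0 0 0 1 1 1 1
  R[2]: 0 0 0 0 1 2 2 2
  R[3]: 0 0 0 0 1 2 2 3
  R[4]: 0 0 0 0 1 2 3 4
  R[5]: 0 1 1 1 2 3 4 5
  R[6]: 0 1 1 2 3 4 5 6
  R[7]: 0 1 2 3 4 5 6 7
  R[8]: 1 2 3 4 5 6 7 8

giving w = (5, 6, 8, 7, 2, 4, 3, 1) via Δ²R.

D(w) has 21 cells with 4 SE-corners; essential set:

[(3, 7, 2), (4, 4, 0), (6, 3, 1), (7, 1, 0)]


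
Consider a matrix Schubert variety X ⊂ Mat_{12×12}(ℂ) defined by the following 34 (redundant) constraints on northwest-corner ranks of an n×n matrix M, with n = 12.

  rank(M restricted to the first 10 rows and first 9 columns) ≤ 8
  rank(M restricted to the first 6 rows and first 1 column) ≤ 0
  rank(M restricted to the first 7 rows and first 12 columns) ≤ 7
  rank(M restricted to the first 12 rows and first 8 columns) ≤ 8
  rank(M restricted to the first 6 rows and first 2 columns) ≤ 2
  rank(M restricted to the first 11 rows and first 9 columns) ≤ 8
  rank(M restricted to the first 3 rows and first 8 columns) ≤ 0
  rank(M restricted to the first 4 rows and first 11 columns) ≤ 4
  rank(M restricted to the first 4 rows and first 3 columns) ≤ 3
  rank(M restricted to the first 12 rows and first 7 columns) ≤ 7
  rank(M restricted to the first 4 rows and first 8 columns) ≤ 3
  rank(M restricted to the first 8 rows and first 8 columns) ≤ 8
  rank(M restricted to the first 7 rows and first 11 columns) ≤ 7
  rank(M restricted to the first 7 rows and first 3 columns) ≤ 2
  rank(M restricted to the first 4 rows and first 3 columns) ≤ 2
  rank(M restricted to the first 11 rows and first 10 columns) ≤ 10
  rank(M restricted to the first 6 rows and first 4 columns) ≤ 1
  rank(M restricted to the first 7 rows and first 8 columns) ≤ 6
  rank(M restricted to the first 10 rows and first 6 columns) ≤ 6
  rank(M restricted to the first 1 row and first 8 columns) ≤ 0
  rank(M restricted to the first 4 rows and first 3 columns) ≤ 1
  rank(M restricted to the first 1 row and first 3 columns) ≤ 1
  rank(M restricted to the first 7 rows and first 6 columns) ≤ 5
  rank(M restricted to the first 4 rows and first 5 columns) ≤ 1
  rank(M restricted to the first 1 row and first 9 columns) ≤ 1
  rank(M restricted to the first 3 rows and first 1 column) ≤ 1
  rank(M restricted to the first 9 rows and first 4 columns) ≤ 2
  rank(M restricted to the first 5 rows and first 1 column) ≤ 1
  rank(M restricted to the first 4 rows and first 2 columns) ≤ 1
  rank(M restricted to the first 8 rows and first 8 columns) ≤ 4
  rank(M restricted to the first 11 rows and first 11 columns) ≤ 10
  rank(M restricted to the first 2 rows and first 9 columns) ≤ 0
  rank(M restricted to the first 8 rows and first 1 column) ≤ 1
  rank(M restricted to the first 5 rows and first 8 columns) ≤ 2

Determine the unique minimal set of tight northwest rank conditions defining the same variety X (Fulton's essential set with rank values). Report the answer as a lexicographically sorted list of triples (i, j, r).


The tightest implied rank at each (i,j), from the 34 conditions:

  i=1: 0 | 0 | 0 | 0 | 0 | 0 | 0 | 0 | 0 | 1 | 1 | 1
  i=2: 0 | 0 | 0 | 0 | 0 | 0 | 0 | 0 | 0 | 1 | 2 | 2
  i=3: 0 | 0 | 0 | 0 | 0 | 0 | 0 | 0 | 1 | 2 | 3 | 3
  i=4: 0 | 1 | 1 | 1 | 1 | 1 | 1 | 1 | 2 | 3 | 4 | 4
  i=5: 0 | 1 | 1 | 1 | 2 | 2 | 2 | 2 | 3 | 4 | 5 | 5
  i=6: 0 | 1 | 1 | 1 | 2 | 3 | 3 | 3 | 4 | 5 | 6 | 6
  i=7: 1 | 2 | 2 | 2 | 3 | 4 | 4 | 4 | 5 | 6 | 7 | 7
  i=8: 1 | 2 | 2 | 2 | 3 | 4 | 4 | 4 | 5 | 6 | 7 | 8
  i=9: 1 | 2 | 2 | 2 | 3 | 4 | 5 | 5 | 6 | 7 | 8 | 9
  i=10: 1 | 2 | 3 | 3 | 4 | 5 | 6 | 6 | 7 | 8 | 9 | 10
  i=11: 1 | 2 | 3 | 4 | 5 | 6 | 7 | 7 | 8 | 9 | 10 | 11
  i=12: 1 | 2 | 3 | 4 | 5 | 6 | 7 | 8 | 9 | 10 | 11 | 12

so w = (10, 11, 9, 2, 5, 6, 1, 12, 7, 3, 4, 8).

ℓ(w)=39; the 6 essential cells (i,j,r):

[(2, 9, 0), (3, 8, 0), (6, 1, 0), (6, 4, 1), (8, 8, 4), (9, 4, 2)]


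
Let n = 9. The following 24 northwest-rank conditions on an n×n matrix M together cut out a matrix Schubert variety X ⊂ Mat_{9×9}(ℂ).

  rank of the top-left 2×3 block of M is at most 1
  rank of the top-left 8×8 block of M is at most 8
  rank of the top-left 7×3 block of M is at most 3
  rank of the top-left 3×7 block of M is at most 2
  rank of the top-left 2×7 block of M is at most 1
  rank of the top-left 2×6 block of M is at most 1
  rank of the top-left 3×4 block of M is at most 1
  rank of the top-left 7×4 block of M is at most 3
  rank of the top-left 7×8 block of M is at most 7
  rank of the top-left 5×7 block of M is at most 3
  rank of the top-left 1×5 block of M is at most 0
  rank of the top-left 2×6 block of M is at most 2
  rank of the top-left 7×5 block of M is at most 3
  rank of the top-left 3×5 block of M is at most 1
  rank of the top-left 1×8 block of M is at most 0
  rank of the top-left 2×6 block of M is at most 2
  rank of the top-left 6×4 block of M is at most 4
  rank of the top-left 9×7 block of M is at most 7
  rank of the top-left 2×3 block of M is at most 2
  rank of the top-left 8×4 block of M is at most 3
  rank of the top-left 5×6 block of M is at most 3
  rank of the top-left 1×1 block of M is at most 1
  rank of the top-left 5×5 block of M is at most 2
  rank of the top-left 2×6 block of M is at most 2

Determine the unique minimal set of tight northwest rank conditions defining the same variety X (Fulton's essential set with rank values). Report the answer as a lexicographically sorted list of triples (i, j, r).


Computing R[i][j] = min implied NW-rank bound (n=9, 24 conditions):

  R[1]: 0 | 0 | 0 | 0 | 0 | 0 | 0 | 0 | 1
  R[2]: 1 | 1 | 1 | 1 | 1 | 1 | 1 | 1 | 2
  R[3]: 1 | 1 | 1 | 1 | 1 | 2 | 2 | 2 | 3
  R[4]: 1 | 2 | 2 | 2 | 2 | 3 | 3 | 3 | 4
  R[5]: 1 | 2 | 2 | 2 | 2 | 3 | 3 | 4 | 5
  R[6]: 1 | 2 | 3 | 3 | 3 | 4 | 4 | 5 | 6
  R[7]: 1 | 2 | 3 | 3 | 3 | 4 | 5 | 6 | 7
  R[8]: 1 | 2 | 3 | 3 | 4 | 5 | 6 | 7 | 8
  R[9]: 1 | 2 | 3 | 4 | 5 | 6 | 7 | 8 | 9

the unique w with this rank table is (9, 1, 6, 2, 8, 3, 7, 5, 4).

|D(w)|=19, |Ess(w)|=6:

[(1, 8, 0), (3, 5, 1), (5, 5, 2), (5, 7, 3), (7, 5, 3), (8, 4, 3)]


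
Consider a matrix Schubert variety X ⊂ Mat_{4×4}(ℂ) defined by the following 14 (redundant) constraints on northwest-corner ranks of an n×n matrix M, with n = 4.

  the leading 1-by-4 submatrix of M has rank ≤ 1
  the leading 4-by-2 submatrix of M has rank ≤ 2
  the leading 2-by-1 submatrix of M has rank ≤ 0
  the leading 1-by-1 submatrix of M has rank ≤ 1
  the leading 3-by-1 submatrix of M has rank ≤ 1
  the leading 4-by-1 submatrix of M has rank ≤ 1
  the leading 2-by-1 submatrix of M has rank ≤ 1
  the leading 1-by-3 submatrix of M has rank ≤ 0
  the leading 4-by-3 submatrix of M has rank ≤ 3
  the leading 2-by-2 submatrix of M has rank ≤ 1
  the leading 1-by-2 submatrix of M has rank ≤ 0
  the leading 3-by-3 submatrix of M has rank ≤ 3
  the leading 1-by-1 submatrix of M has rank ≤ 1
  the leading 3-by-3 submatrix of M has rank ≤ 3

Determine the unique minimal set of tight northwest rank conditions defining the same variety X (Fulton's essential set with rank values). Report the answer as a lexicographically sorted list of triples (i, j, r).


Rank table r_w(4×4) implied by the 14 constraints:

  row 1: 0  0  0  1
  row 2: 0  1  1  2
  row 3: 1  2  2  3
  row 4: 1  2  3  4

so w = (4, 2, 1, 3).

2 SE-corners of the 4-cell Rothe diagram give Ess(w):

[(1, 3, 0), (2, 1, 0)]


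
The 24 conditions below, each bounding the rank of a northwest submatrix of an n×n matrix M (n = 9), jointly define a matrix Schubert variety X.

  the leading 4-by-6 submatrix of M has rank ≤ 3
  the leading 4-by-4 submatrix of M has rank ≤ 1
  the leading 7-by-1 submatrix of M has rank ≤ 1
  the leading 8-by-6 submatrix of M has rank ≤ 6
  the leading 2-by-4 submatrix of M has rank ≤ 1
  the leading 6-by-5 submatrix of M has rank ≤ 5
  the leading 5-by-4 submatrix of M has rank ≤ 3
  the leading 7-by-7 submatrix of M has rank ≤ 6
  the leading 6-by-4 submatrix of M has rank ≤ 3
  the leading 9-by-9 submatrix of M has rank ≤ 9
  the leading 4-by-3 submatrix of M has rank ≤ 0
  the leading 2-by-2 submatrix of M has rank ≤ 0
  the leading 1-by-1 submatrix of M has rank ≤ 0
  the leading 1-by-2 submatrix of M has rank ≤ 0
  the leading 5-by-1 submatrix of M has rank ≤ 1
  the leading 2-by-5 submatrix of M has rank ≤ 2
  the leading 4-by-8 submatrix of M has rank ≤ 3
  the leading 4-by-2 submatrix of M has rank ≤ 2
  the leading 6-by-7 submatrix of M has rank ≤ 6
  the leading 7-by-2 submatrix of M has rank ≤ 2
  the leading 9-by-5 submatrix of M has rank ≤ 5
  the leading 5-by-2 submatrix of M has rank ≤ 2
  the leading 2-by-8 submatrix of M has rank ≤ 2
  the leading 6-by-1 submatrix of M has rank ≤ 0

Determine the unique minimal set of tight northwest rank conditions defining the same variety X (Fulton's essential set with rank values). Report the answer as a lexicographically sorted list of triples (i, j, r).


Computing R[i][j] = min implied NW-rank bound (n=9, 24 conditions):

  row 1: 0 | 0 | 0 | 1 | 1 | 1 | 1 | 1 | 1
  row 2: 0 | 0 | 0 | 1 | 2 | 2 | 2 | 2 | 2
  row 3: 0 | 0 | 0 | 1 | 2 | 3 | 3 | 3 | 3
  row 4: 0 | 0 | 0 | 1 | 2 | 3 | 3 | 3 | 4
  row 5: 0 | 1 | 1 | 2 | 3 | 4 | 4 | 4 | 5
  row 6: 0 | 1 | 2 | 3 | 4 | 5 | 5 | 5 | 6
  row 7: 1 | 2 | 3 | 4 | 5 | 6 | 6 | 6 | 7
  row 8: 1 | 2 | 3 | 4 | 5 | 6 | 7 | 7 | 8
  row 9: 1 | 2 | 3 | 4 | 5 | 6 | 7 | 8 | 9

second differences of R give the permutation w = (4, 5, 6, 9, 2, 3, 1, 7, 8).

ℓ(w)=16; the 3 essential cells (i,j,r):

[(4, 3, 0), (4, 8, 3), (6, 1, 0)]


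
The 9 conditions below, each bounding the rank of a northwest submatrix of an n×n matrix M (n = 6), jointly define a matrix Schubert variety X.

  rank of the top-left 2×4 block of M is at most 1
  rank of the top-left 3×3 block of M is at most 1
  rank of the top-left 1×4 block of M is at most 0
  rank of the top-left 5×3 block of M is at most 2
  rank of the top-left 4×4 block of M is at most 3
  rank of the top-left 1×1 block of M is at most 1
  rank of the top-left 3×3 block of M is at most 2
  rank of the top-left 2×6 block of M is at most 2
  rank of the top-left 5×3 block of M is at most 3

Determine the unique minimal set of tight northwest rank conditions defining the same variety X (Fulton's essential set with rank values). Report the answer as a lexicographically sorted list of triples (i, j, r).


Computing R[i][j] = min implied NW-rank bound (n=6, 9 conditions):

  R[1]: 0, 0, 0, 0, 1, 1
  R[2]: 1, 1, 1, 1, 2, 2
  R[3]: 1, 1, 1, 2, 3, 3
  R[4]: 1, 2, 2, 3, 4, 4
  R[5]: 1, 2, 2, 3, 4, 5
  R[6]: 1, 2, 3, 4, 5, 6

second differences of R give the permutation w = (5, 1, 4, 2, 6, 3).

D(w) has 7 cells with 3 SE-corners; essential set:

[(1, 4, 0), (3, 3, 1), (5, 3, 2)]


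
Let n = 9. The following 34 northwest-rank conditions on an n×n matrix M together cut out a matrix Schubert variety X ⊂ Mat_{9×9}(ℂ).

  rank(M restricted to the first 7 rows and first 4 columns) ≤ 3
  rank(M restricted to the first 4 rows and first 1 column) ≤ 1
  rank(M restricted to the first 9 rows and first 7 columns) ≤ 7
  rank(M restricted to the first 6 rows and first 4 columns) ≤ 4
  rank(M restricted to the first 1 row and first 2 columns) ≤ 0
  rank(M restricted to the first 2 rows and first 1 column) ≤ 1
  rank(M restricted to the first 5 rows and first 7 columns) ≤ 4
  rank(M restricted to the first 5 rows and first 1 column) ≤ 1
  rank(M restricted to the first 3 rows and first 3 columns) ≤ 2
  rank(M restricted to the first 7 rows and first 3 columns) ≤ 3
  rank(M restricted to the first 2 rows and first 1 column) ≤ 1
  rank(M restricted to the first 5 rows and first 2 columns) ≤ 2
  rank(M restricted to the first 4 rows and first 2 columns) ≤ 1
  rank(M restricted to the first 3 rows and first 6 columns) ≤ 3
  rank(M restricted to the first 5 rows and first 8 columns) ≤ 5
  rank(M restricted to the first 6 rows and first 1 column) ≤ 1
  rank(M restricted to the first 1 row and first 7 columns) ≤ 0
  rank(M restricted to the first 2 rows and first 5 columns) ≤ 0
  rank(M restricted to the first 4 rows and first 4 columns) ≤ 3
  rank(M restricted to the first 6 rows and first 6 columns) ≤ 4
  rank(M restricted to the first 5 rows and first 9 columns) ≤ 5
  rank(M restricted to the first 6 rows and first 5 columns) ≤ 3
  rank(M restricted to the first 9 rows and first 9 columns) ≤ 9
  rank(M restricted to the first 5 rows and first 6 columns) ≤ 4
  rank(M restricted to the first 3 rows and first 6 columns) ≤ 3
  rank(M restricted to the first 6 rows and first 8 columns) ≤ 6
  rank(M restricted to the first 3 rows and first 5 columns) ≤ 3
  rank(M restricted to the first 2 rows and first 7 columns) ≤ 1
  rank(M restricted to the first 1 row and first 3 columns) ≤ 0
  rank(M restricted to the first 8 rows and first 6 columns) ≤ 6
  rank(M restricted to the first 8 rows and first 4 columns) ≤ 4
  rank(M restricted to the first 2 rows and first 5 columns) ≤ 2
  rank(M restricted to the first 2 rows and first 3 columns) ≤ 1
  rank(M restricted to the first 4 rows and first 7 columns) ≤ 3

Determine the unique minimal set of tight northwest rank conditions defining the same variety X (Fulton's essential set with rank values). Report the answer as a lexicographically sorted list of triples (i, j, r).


Rank table r_w(9×9) implied by the 34 constraints:

  R[1]: 0, 0, 0, 0, 0, 0, 0, 1, 1
  R[2]: 0, 0, 0, 0, 0, 1, 1, 2, 2
  R[3]: 1, 1, 1, 1, 1, 2, 2, 3, 3
  R[4]: 1, 1, 2, 2, 2, 3, 3, 4, 4
  R[5]: 1, 2, 3, 3, 3, 4, 4, 5, 5
  R[6]: 1, 2, 3, 3, 3, 4, 5, 6, 6
  R[7]: 1, 2, 3, 3, 4, 5, 6, 7, 7
  R[8]: 1, 2, 3, 4, 5, 6, 7, 8, 8
  R[9]: 1, 2, 3, 4, 5, 6, 7, 8, 9

second differences of R give the permutation w = (8, 6, 1, 3, 2, 7, 5, 4, 9).

D(w) has 16 cells with 5 SE-corners; essential set:

[(1, 7, 0), (2, 5, 0), (4, 2, 1), (6, 5, 3), (7, 4, 3)]


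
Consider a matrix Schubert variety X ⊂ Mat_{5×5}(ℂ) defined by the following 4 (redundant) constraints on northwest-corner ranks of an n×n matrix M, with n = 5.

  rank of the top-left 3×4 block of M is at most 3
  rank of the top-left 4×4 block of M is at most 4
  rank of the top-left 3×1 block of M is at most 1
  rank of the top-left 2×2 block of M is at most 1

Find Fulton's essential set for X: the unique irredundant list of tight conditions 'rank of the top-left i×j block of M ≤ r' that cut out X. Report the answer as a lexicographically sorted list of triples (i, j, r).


The tightest implied rank at each (i,j), from the 4 conditions:

  1 1 1 1 1
  1 1 2 2 2
  1 2 3 3 3
  1 2 3 4 4
  1 2 3 4 5

so w = (1, 3, 2, 4, 5).

D(w) has 1 cell with 1 SE-corner; essential set:

[(2, 2, 1)]


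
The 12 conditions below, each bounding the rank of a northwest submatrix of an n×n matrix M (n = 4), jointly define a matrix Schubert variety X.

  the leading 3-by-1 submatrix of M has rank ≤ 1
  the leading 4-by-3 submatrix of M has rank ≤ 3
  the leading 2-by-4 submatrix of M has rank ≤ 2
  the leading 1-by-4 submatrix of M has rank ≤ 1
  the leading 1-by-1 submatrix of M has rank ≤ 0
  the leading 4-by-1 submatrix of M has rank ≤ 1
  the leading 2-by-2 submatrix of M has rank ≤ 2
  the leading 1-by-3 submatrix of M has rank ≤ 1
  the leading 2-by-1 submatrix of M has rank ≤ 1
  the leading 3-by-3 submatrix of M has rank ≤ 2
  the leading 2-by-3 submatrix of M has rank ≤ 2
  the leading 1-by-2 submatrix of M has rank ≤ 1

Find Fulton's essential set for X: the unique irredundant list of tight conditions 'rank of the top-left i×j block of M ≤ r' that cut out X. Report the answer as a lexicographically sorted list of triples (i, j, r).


Propagating the 12 rank bounds to every northwest block:

  R[1]: 0 1 1 1
  R[2]: 1 2 2 2
  R[3]: 1 2 2 3
  R[4]: 1 2 3 4

so w = (2, 1, 4, 3).

2 SE-corners of the 2-cell Rothe diagram give Ess(w):

[(1, 1, 0), (3, 3, 2)]


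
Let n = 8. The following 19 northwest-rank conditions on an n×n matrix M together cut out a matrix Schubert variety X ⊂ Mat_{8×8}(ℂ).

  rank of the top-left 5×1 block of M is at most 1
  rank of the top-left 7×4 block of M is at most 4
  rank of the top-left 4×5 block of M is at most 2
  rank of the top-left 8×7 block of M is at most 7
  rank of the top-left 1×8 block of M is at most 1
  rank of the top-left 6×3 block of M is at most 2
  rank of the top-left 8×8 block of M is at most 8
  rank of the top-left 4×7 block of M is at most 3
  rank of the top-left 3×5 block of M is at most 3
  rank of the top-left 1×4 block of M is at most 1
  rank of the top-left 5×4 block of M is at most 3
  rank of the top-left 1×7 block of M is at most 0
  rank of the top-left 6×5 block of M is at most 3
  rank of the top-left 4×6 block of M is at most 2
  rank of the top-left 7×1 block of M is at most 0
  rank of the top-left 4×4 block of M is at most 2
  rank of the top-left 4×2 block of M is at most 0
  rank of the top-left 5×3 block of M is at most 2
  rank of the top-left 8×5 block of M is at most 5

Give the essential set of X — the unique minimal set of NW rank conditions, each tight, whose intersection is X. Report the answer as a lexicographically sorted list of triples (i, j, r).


Propagating the 19 rank bounds to every northwest block:

  R[1]: 0  0  0  0  0  0  0  1
  R[2]: 0  0  1  1  1  1  1  2
  R[3]: 0  0  1  2  2  2  2  3
  R[4]: 0  0  1  2  2  2  3  4
  R[5]: 0  1  2  3  3  3  4  5
  R[6]: 0  1  2  3  3  4  5  6
  R[7]: 0  1  2  3  4  5  6  7
  R[8]: 1  2  3  4  5  6  7  8

second differences of R give the permutation w = (8, 3, 4, 7, 2, 6, 5, 1).

Fulton essential set (5 of the 19 Rothe cells):

[(1, 7, 0), (4, 2, 0), (4, 6, 2), (6, 5, 3), (7, 1, 0)]


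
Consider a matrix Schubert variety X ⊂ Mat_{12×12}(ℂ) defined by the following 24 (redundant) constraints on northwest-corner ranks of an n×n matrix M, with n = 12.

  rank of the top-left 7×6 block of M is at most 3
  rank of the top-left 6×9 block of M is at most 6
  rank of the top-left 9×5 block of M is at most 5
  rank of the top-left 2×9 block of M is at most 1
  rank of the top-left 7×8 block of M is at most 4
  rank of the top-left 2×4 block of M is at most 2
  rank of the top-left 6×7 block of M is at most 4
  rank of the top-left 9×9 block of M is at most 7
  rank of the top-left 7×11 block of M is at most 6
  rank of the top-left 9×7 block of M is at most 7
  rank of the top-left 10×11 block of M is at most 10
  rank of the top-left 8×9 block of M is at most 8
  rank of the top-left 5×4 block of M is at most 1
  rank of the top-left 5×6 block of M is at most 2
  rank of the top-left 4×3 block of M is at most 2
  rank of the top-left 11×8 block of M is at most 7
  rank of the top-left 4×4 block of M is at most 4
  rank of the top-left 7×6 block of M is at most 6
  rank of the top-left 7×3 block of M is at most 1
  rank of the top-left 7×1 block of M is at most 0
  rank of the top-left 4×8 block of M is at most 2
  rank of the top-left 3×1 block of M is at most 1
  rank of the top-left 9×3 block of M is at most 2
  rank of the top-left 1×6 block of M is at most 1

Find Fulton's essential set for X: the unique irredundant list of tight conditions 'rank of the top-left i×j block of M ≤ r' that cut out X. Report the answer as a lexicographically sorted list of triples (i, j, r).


Reconstructing r_w from the 24 given conditions:

  i=1: 0, 1, 1, 1, 1, 1, 1, 1, 1, 1, 1, 1
  i=2: 0, 1, 1, 1, 1, 1, 1, 1, 1, 2, 2, 2
  i=3: 0, 1, 1, 1, 2, 2, 2, 2, 2, 3, 3, 3
  i=4: 0, 1, 1, 1, 2, 2, 2, 2, 3, 4, 4, 4
  i=5: 0, 1, 1, 1, 2, 2, 3, 3, 4, 5, 5, 5
  i=6: 0, 1, 1, 2, 3, 3, 4, 4, 5, 6, 6, 6
  i=7: 0, 1, 1, 2, 3, 3, 4, 4, 5, 6, 6, 7
  i=8: 1, 2, 2, 3, 4, 4, 5, 5, 6, 7, 7, 8
  i=9: 1, 2, 2, 3, 4, 5, 6, 6, 7, 8, 8, 9
  i=10: 1, 2, 3, 4, 5, 6, 7, 7, 8, 9, 9, 10
  i=11: 1, 2, 3, 4, 5, 6, 7, 7, 8, 9, 10, 11
  i=12: 1, 2, 3, 4, 5, 6, 7, 8, 9, 10, 11, 12

giving w = (2, 10, 5, 9, 7, 4, 12, 1, 6, 3, 11, 8) via Δ²R.

D(w) has 31 cells with 11 SE-corners; essential set:

[(2, 9, 1), (4, 8, 2), (5, 4, 1), (5, 6, 2), (7, 1, 0), (7, 3, 1), (7, 6, 3), (7, 8, 4), (7, 11, 6), (9, 3, 2), (11, 8, 7)]


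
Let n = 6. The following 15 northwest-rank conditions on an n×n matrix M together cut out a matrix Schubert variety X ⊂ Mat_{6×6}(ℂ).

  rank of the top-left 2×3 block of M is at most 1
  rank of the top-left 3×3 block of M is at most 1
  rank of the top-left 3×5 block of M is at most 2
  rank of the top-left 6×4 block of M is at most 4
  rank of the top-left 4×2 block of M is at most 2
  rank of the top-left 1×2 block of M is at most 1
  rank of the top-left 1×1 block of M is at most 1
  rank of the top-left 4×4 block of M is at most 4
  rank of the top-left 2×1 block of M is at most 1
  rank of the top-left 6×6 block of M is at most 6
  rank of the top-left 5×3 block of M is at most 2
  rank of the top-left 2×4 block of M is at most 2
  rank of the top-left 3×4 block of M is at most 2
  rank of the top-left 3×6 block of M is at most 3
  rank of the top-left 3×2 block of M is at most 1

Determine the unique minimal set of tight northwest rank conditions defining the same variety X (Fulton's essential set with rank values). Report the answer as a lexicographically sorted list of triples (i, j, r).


Propagating the 15 rank bounds to every northwest block:

  1  1  1  1  1  1
  1  1  1  2  2  2
  1  1  1  2  2  3
  1  2  2  3  3  4
  1  2  2  3  4  5
  1  2  3  4  5  6

second differences of R give the permutation w = (1, 4, 6, 2, 5, 3).

D(w) has 6 cells with 3 SE-corners; essential set:

[(3, 3, 1), (3, 5, 2), (5, 3, 2)]


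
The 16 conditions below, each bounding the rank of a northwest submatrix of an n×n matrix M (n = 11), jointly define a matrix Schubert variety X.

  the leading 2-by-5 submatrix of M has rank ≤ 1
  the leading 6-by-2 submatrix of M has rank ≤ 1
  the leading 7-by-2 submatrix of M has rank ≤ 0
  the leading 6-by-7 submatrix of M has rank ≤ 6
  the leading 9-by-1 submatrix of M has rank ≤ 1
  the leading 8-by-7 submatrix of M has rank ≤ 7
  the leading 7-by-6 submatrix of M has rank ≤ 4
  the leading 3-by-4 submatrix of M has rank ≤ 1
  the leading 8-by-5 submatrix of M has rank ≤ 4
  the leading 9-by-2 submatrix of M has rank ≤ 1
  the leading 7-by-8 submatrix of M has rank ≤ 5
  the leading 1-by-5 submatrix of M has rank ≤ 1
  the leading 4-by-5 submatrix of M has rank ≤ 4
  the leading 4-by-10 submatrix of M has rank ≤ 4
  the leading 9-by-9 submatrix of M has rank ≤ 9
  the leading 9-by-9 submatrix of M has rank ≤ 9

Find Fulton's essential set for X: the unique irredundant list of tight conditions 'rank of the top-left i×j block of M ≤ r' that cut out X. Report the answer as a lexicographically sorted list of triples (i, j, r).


Reconstructing r_w from the 16 given conditions:

  0 | 0 | 1 | 1 | 1 | 1 | 1 | 1 | 1 | 1 | 1
  0 | 0 | 1 | 1 | 1 | 2 | 2 | 2 | 2 | 2 | 2
  0 | 0 | 1 | 1 | 2 | 3 | 3 | 3 | 3 | 3 | 3
  0 | 0 | 1 | 2 | 3 | 4 | 4 | 4 | 4 | 4 | 4
  0 | 0 | 1 | 2 | 3 | 4 | 5 | 5 | 5 | 5 | 5
  0 | 0 | 1 | 2 | 3 | 4 | 5 | 5 | 6 | 6 | 6
  0 | 0 | 1 | 2 | 3 | 4 | 5 | 5 | 6 | 7 | 7
  1 | 1 | 2 | 3 | 4 | 5 | 6 | 6 | 7 | 8 | 8
  1 | 1 | 2 | 3 | 4 | 5 | 6 | 7 | 8 | 9 | 9
  1 | 2 | 3 | 4 | 5 | 6 | 7 | 8 | 9 | 10 | 10
  1 | 2 | 3 | 4 | 5 | 6 | 7 | 8 | 9 | 10 | 11

hence w(1..11) = (3, 6, 5, 4, 7, 9, 10, 1, 8, 2, 11).

Fulton essential set (5 of the 20 Rothe cells):

[(2, 5, 1), (3, 4, 1), (7, 2, 0), (7, 8, 5), (9, 2, 1)]


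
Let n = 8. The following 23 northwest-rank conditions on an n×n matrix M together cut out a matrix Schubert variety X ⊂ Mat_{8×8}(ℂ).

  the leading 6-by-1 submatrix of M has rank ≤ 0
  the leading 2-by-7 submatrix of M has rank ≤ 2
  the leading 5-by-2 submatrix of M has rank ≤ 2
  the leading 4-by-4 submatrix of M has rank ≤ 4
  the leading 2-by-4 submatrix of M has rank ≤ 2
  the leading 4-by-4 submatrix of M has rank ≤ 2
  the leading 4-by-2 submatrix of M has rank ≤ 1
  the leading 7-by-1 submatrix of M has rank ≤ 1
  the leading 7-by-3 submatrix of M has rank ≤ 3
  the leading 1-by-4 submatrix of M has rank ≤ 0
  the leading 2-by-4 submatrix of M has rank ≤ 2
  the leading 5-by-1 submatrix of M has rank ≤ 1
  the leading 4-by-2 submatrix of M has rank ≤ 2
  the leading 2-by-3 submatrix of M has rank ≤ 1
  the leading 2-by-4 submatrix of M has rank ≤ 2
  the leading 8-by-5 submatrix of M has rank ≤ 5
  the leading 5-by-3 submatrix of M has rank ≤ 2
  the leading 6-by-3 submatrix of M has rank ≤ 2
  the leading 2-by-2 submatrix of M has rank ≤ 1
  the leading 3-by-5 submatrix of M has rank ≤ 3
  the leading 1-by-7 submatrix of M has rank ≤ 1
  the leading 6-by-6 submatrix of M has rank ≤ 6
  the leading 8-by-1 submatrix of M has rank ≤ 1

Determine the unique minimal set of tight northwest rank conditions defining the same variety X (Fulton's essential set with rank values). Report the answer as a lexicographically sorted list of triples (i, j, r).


Recovering R(i,j) via the rank-extension bound from the 23 conditions:

  i=1: 0, 0, 0, 0, 1, 1, 1, 1
  i=2: 0, 1, 1, 1, 2, 2, 2, 2
  i=3: 0, 1, 2, 2, 3, 3, 3, 3
  i=4: 0, 1, 2, 2, 3, 4, 4, 4
  i=5: 0, 1, 2, 3, 4, 5, 5, 5
  i=6: 0, 1, 2, 3, 4, 5, 6, 6
  i=7: 1, 2, 3, 4, 5, 6, 7, 7
  i=8: 1, 2, 3, 4, 5, 6, 7, 8

second differences of R give the permutation w = (5, 2, 3, 6, 4, 7, 1, 8).

3 SE-corners of the 10-cell Rothe diagram give Ess(w):

[(1, 4, 0), (4, 4, 2), (6, 1, 0)]


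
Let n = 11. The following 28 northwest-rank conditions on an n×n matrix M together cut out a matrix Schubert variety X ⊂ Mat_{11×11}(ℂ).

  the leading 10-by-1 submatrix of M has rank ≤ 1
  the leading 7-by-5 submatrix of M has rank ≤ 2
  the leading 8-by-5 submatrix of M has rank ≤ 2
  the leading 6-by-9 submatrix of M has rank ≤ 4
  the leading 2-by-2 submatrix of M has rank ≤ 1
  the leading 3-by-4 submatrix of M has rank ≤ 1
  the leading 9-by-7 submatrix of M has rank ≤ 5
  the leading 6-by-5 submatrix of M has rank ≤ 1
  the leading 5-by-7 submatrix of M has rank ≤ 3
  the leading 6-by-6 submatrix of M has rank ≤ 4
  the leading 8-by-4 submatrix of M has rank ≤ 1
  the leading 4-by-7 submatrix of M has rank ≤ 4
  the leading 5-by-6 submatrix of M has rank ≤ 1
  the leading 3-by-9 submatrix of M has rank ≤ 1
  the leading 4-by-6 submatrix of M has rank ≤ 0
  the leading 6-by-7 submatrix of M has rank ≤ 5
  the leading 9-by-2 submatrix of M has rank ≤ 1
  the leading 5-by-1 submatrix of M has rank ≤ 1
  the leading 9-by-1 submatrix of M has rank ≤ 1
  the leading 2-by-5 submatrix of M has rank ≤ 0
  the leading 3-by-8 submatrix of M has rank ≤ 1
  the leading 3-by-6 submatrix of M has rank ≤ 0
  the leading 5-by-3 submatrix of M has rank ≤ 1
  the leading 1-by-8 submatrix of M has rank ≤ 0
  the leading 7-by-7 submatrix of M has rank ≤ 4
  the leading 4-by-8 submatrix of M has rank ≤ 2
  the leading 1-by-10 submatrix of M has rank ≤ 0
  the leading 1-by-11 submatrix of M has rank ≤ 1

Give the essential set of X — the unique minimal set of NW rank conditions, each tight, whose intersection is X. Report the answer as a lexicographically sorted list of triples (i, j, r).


Computing R[i][j] = min implied NW-rank bound (n=11, 28 conditions):

  0  0  0  0  0  0  0  0  0  0  1
  0  0  0  0  0  0  1  1  1  1  2
  0  0  0  0  0  0  1  1  1  2  3
  0  0  0  0  0  0  1  2  2  3  4
  1  1  1  1  1  1  2  3  3  4  5
  1  1  1  1  1  2  3  4  4  5  6
  1  1  1  1  2  3  4  5  5  6  7
  1  1  1  1  2  3  4  5  6  7  8
  1  1  2  2  3  4  5  6  7  8  9
  1  2  3  3  4  5  6  7  8  9  10
  1  2  3  4  5  6  7  8  9  10  11

so w = (11, 7, 10, 8, 1, 6, 5, 9, 3, 2, 4).

D(w) has 41 cells with 6 SE-corners; essential set:

[(1, 10, 0), (3, 9, 1), (4, 6, 0), (6, 5, 1), (8, 4, 1), (9, 2, 1)]


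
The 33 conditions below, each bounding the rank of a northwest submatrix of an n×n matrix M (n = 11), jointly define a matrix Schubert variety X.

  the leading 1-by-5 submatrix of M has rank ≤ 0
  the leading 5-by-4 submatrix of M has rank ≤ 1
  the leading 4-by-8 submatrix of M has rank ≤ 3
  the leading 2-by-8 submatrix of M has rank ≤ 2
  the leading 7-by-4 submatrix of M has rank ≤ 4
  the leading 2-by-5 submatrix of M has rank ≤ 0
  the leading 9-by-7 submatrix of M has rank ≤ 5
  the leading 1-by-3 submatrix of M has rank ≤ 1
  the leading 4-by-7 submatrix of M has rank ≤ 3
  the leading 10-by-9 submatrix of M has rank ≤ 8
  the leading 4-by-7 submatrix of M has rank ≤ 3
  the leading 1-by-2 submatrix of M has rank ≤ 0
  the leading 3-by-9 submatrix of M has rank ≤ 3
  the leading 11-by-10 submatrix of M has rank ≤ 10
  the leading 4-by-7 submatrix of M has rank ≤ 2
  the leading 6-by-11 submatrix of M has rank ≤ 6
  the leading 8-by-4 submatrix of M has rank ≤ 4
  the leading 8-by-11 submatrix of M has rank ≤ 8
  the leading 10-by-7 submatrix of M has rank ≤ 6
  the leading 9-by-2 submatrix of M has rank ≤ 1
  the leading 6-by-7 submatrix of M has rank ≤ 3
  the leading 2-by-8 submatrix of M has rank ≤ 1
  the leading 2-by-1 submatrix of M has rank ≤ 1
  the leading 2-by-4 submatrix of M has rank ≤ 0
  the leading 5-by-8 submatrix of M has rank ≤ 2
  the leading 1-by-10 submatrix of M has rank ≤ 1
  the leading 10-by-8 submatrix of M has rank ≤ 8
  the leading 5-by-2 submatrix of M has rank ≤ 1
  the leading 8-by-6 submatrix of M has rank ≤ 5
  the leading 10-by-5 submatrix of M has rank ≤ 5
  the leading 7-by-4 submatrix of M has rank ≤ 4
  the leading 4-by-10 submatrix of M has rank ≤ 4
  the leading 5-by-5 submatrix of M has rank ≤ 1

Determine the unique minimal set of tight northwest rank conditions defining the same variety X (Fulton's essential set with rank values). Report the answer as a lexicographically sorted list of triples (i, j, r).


Reconstructing r_w from the 33 given conditions:

  R[1]: 0 | 0 | 0 | 0 | 0 | 1 | 1 | 1 | 1 | 1 | 1
  R[2]: 0 | 0 | 0 | 0 | 0 | 1 | 1 | 1 | 2 | 2 | 2
  R[3]: 1 | 1 | 1 | 1 | 1 | 2 | 2 | 2 | 3 | 3 | 3
  R[4]: 1 | 1 | 1 | 1 | 1 | 2 | 2 | 2 | 3 | 4 | 4
  R[5]: 1 | 1 | 1 | 1 | 1 | 2 | 2 | 2 | 3 | 4 | 5
  R[6]: 1 | 1 | 2 | 2 | 2 | 3 | 3 | 3 | 4 | 5 | 6
  R[7]: 1 | 1 | 2 | 3 | 3 | 4 | 4 | 4 | 5 | 6 | 7
  R[8]: 1 | 1 | 2 | 3 | 4 | 5 | 5 | 5 | 6 | 7 | 8
  R[9]: 1 | 1 | 2 | 3 | 4 | 5 | 5 | 6 | 7 | 8 | 9
  R[10]: 1 | 2 | 3 | 4 | 5 | 6 | 6 | 7 | 8 | 9 | 10
  R[11]: 1 | 2 | 3 | 4 | 5 | 6 | 7 | 8 | 9 | 10 | 11

hence w(1..11) = (6, 9, 1, 10, 11, 3, 4, 5, 8, 2, 7).

|D(w)|=29, |Ess(w)|=6:

[(2, 5, 0), (2, 8, 1), (5, 5, 1), (5, 8, 2), (9, 2, 1), (9, 7, 5)]


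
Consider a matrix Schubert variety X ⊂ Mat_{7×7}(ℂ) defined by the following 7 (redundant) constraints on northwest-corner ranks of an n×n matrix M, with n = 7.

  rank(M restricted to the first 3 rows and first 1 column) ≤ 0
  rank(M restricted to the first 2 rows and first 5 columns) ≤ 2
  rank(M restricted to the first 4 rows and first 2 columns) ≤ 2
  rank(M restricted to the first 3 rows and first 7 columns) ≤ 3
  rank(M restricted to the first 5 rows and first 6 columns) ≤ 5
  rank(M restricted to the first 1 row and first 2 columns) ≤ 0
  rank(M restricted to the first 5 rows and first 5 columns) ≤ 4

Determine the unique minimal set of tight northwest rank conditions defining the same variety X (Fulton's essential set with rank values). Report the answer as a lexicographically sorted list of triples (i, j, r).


Reconstructing r_w from the 7 given conditions:

  R[1]: 0  0  1  1  1  1  1
  R[2]: 0  1  2  2  2  2  2
  R[3]: 0  1  2  3  3  3  3
  R[4]: 1  2  3  4  4  4  4
  R[5]: 1  2  3  4  4  5  5
  R[6]: 1  2  3  4  5  6  6
  R[7]: 1  2  3  4  5  6  7

giving w = (3, 2, 4, 1, 6, 5, 7) via Δ²R.

ℓ(w)=5; the 3 essential cells (i,j,r):

[(1, 2, 0), (3, 1, 0), (5, 5, 4)]


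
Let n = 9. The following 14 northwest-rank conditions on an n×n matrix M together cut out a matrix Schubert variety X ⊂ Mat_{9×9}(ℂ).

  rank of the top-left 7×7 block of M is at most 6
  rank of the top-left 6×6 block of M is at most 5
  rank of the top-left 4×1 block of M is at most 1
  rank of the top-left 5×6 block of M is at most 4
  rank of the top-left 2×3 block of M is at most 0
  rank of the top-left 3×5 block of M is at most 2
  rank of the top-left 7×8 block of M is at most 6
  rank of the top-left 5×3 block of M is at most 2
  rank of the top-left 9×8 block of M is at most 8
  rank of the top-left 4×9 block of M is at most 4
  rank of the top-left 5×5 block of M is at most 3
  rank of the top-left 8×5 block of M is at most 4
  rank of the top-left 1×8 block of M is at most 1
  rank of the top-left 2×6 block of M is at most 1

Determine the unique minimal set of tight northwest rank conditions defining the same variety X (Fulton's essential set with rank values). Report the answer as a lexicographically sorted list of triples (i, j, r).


Rank table r_w(9×9) implied by the 14 constraints:

  R[1]: 0 | 0 | 0 | 1 | 1 | 1 | 1 | 1 | 1
  R[2]: 0 | 0 | 0 | 1 | 1 | 1 | 2 | 2 | 2
  R[3]: 1 | 1 | 1 | 2 | 2 | 2 | 3 | 3 | 3
  R[4]: 1 | 2 | 2 | 3 | 3 | 3 | 4 | 4 | 4
  R[5]: 1 | 2 | 2 | 3 | 3 | 4 | 5 | 5 | 5
  R[6]: 1 | 2 | 3 | 4 | 4 | 5 | 6 | 6 | 6
  R[7]: 1 | 2 | 3 | 4 | 4 | 5 | 6 | 6 | 7
  R[8]: 1 | 2 | 3 | 4 | 4 | 5 | 6 | 7 | 8
  R[9]: 1 | 2 | 3 | 4 | 5 | 6 | 7 | 8 | 9

so w = (4, 7, 1, 2, 6, 3, 9, 8, 5).

Fulton essential set (6 of the 13 Rothe cells):

[(2, 3, 0), (2, 6, 1), (5, 3, 2), (5, 5, 3), (7, 8, 6), (8, 5, 4)]
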